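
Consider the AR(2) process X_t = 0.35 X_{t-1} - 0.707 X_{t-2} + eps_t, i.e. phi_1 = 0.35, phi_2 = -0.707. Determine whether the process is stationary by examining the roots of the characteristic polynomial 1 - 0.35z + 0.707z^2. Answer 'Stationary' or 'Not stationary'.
\text{Stationary}

The AR(p) characteristic polynomial is P(z) = 1 - 0.35z + 0.707z^2.
Stationarity requires all roots to lie outside the unit circle, i.e. |z| > 1 for every root.
Set 1 + (-0.35) z + (0.707) z^2 = 0, i.e. a z^2 + b z + c = 0 with a = 0.707, b = -0.35, c = 1.
Discriminant D = b^2 - 4ac = (-0.35)^2 - 4*(0.707)*1 = 0.1225 - (2.828) = -2.7055.
D < 0, so the roots are the complex-conjugate pair z = (-b +/- i sqrt(-D)) / (2a) = 0.2475 +/- 1.1633i.
For a conjugate pair |z|^2 = z * conj(z) = (product of roots) = c/a = 1/(0.707) = 1.414427, so |z| = sqrt(1.414427) = 1.1893 for both roots.
Moduli of all roots: 1.1893, 1.1893.
All moduli strictly greater than 1? Yes.
Verdict: Stationary.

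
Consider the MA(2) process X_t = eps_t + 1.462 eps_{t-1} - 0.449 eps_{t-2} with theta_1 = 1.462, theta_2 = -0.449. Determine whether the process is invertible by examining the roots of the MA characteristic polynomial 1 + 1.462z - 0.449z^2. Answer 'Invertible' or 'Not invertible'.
\text{Not invertible}

The MA(q) characteristic polynomial is P(z) = 1 + 1.462z - 0.449z^2.
Invertibility requires all roots to lie outside the unit circle, i.e. |z| > 1 for every root.
Set 1 + (1.462) z + (-0.449) z^2 = 0, i.e. a z^2 + b z + c = 0 with a = -0.449, b = 1.462, c = 1.
Discriminant D = b^2 - 4ac = (1.462)^2 - 4*(-0.449)*1 = 2.137444 - (-1.796) = 3.933444.
D >= 0, so the roots are real: z = (-b +/- sqrt(D)) / (2a) = (-1.462 +/- 1.983291) / (-0.898).
  z_1 = (-1.462 + 1.983291) / (-0.898) = -0.5805,   |z_1| = 0.5805.
  z_2 = (-1.462 - 1.983291) / (-0.898) = 3.8366,   |z_2| = 3.8366.
Moduli of all roots: 0.5805, 3.8366.
All moduli strictly greater than 1? No.
Verdict: Not invertible.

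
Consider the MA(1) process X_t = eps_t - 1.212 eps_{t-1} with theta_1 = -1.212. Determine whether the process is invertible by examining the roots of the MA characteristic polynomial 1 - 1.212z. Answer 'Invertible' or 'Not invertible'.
\text{Not invertible}

The MA(q) characteristic polynomial is P(z) = 1 - 1.212z.
Invertibility requires all roots to lie outside the unit circle, i.e. |z| > 1 for every root.
This is linear in z: 1 + (-1.212) z = 0  =>  z = -1/(-1.212) = 0.825083,  |z| = 0.825083.
Moduli of all roots: 0.8251.
All moduli strictly greater than 1? No.
Verdict: Not invertible.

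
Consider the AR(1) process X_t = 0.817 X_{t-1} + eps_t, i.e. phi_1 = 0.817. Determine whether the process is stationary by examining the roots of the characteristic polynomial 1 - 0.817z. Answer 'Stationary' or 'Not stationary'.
\text{Stationary}

The AR(p) characteristic polynomial is P(z) = 1 - 0.817z.
Stationarity requires all roots to lie outside the unit circle, i.e. |z| > 1 for every root.
This is linear in z: 1 + (-0.817) z = 0  =>  z = -1/(-0.817) = 1.22399,  |z| = 1.22399.
Moduli of all roots: 1.2240.
All moduli strictly greater than 1? Yes.
Verdict: Stationary.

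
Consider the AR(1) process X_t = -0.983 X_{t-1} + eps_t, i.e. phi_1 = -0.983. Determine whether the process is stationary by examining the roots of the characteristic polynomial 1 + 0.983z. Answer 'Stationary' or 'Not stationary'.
\text{Stationary}

The AR(p) characteristic polynomial is P(z) = 1 + 0.983z.
Stationarity requires all roots to lie outside the unit circle, i.e. |z| > 1 for every root.
This is linear in z: 1 + (0.983) z = 0  =>  z = -1/(0.983) = -1.017294,  |z| = 1.017294.
Moduli of all roots: 1.0173.
All moduli strictly greater than 1? Yes.
Verdict: Stationary.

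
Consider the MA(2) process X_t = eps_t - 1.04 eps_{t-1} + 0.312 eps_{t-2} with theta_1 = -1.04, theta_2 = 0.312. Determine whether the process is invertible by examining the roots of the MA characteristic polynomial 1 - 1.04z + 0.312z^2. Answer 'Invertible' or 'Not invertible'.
\text{Invertible}

The MA(q) characteristic polynomial is P(z) = 1 - 1.04z + 0.312z^2.
Invertibility requires all roots to lie outside the unit circle, i.e. |z| > 1 for every root.
Set 1 + (-1.04) z + (0.312) z^2 = 0, i.e. a z^2 + b z + c = 0 with a = 0.312, b = -1.04, c = 1.
Discriminant D = b^2 - 4ac = (-1.04)^2 - 4*(0.312)*1 = 1.0816 - (1.248) = -0.1664.
D < 0, so the roots are the complex-conjugate pair z = (-b +/- i sqrt(-D)) / (2a) = 1.6667 +/- 0.6537i.
For a conjugate pair |z|^2 = z * conj(z) = (product of roots) = c/a = 1/(0.312) = 3.205128, so |z| = sqrt(3.205128) = 1.7903 for both roots.
Moduli of all roots: 1.7903, 1.7903.
All moduli strictly greater than 1? Yes.
Verdict: Invertible.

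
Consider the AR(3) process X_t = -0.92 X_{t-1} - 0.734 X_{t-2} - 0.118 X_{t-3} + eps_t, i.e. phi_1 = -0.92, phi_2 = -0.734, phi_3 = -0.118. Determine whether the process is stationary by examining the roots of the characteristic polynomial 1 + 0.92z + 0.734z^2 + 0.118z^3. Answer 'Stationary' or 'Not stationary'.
\text{Stationary}

The AR(p) characteristic polynomial is P(z) = 1 + 0.92z + 0.734z^2 + 0.118z^3.
Stationarity requires all roots to lie outside the unit circle, i.e. |z| > 1 for every root.
Degree 3: look for a simple real root z0 first, then factor out (1 - z/z0) and solve the remaining quadratic.
Testing z0 = -5: P(-5) = 1 + (0.92)(-5) + (0.734)(-5)^2 + (0.118)(-5)^3
  = 1 + (-4.6) + (18.35) + (-14.75) = 0.  So z_0 = -5 is a root, |z_0| = 5.
Divide out the factor (1 + 0.2 z) = (1 - z/z0) (since 1/z0 = -0.2):
  P(z) = (1 + 0.2 z)(1 + (0.72) z + (0.59) z^2)
  [check: z-coef 0.72 - (-0.2) = 0.92; z^2-coef 0.59 - (-0.2)(0.72) = 0.734; z^3-coef -(-0.2)(0.59) = 0.118.]
Remaining roots from the quadratic factor 1 + (0.72) z + (0.59) z^2:
  Set 1 + (0.72) z + (0.59) z^2 = 0, i.e. a z^2 + b z + c = 0 with a = 0.59, b = 0.72, c = 1.
  Discriminant D = b^2 - 4ac = (0.72)^2 - 4*(0.59)*1 = 0.5184 - (2.36) = -1.8416.
  D < 0, so the roots are the complex-conjugate pair z = (-b +/- i sqrt(-D)) / (2a) = -0.6102 +/- 1.15i.
  For a conjugate pair |z|^2 = z * conj(z) = (product of roots) = c/a = 1/(0.59) = 1.694915, so |z| = sqrt(1.694915) = 1.3019 for both roots.
Moduli of all roots: 5.0000, 1.3019, 1.3019.
All moduli strictly greater than 1? Yes.
Verdict: Stationary.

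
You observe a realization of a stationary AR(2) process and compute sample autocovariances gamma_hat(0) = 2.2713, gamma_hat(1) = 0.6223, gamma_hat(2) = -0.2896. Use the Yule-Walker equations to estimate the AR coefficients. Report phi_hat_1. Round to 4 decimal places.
\hat\phi_{1} = 0.3340

The Yule-Walker equations for an AR(p) process read, in matrix form,
  Gamma_p phi = r_p,   with   (Gamma_p)_{ij} = gamma(|i - j|),
                       (r_p)_i = gamma(i),   i,j = 1..p.
Substitute the sample gammas (Toeplitz matrix and right-hand side of size 2):
  Gamma_p = [[2.2713, 0.6223], [0.6223, 2.2713]]
  r_p     = [0.6223, -0.2896]
Written out:
  2.2713 phi_1 + 0.6223 phi_2 = 0.6223
  0.6223 phi_1 + 2.2713 phi_2 = -0.2896
Solve by Cramer's rule:
  det = gamma(0)^2 - gamma(1)^2 = (2.2713)^2 - (0.6223)^2 = 5.15880369 - 0.38725729 = 4.7715464
  phi_hat_1 = [gamma(1) gamma(0) - gamma(1) gamma(2)] / det = [(0.6223)(2.2713) - (0.6223)(-0.2896)] / 4.7715464 = 1.59364807 / 4.7715464 = 0.334
  phi_hat_2 = [gamma(0) gamma(2) - gamma(1)^2] / det = [(2.2713)(-0.2896) - (0.6223)^2] / 4.7715464 = -1.04502577 / 4.7715464 = -0.219
So phi_hat = [0.3340, -0.2190].
Therefore phi_hat_1 = 0.3340.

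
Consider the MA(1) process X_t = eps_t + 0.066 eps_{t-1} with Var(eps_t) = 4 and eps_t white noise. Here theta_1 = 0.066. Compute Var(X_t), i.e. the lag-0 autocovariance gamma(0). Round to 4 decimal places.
\gamma(0) = 4.0174

For an MA(q) process X_t = eps_t + sum_i theta_i eps_{t-i} with
Var(eps_t) = sigma^2, the variance is
  gamma(0) = sigma^2 * (1 + sum_i theta_i^2).
  sum_i theta_i^2 = (0.066)^2 = 0.004356.
  gamma(0) = 4 * (1 + 0.004356) = 4 * 1.004356 = 4.017424, which rounds to 4.0174.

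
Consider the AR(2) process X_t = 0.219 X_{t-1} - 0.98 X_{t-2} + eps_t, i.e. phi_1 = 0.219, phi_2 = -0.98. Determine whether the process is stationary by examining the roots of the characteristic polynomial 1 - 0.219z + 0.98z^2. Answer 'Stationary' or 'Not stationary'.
\text{Stationary}

The AR(p) characteristic polynomial is P(z) = 1 - 0.219z + 0.98z^2.
Stationarity requires all roots to lie outside the unit circle, i.e. |z| > 1 for every root.
Set 1 + (-0.219) z + (0.98) z^2 = 0, i.e. a z^2 + b z + c = 0 with a = 0.98, b = -0.219, c = 1.
Discriminant D = b^2 - 4ac = (-0.219)^2 - 4*(0.98)*1 = 0.047961 - (3.92) = -3.872039.
D < 0, so the roots are the complex-conjugate pair z = (-b +/- i sqrt(-D)) / (2a) = 0.1117 +/- 1.004i.
For a conjugate pair |z|^2 = z * conj(z) = (product of roots) = c/a = 1/(0.98) = 1.020408, so |z| = sqrt(1.020408) = 1.0102 for both roots.
Moduli of all roots: 1.0102, 1.0102.
All moduli strictly greater than 1? Yes.
Verdict: Stationary.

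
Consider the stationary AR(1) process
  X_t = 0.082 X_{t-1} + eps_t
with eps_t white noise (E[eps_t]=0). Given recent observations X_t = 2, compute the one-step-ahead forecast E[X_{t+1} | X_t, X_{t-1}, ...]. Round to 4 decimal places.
E[X_{t+1} \mid \mathcal F_t] = 0.1640

For an AR(p) model X_t = c + sum_i phi_i X_{t-i} + eps_t, the
one-step-ahead conditional mean is
  E[X_{t+1} | X_t, ...] = c + sum_i phi_i X_{t+1-i}.
Substitute known values:
  E[X_{t+1} | ...] = (0.082) * (2)
                   = 0.1640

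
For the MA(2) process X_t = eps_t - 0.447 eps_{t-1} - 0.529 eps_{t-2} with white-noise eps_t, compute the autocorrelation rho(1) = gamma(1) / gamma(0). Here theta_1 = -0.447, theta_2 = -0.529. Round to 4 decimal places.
\rho(1) = -0.1423

For an MA(q) process with theta_0 = 1, the autocovariance is
  gamma(k) = sigma^2 * sum_{i=0..q-k} theta_i * theta_{i+k},
and rho(k) = gamma(k) / gamma(0). Sigma^2 cancels.
  numerator   = (1)*(-0.447) + (-0.447)*(-0.529) = -0.210537.
  denominator = (1)^2 + (-0.447)^2 + (-0.529)^2 = 1.47965.
  rho(1) = -0.210537 / 1.47965 = -0.1423.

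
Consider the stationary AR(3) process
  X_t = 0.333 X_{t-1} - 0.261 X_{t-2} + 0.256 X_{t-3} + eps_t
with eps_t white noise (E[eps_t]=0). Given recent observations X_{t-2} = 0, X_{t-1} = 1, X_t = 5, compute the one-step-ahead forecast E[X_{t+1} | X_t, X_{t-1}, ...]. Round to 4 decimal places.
E[X_{t+1} \mid \mathcal F_t] = 1.4040

For an AR(p) model X_t = c + sum_i phi_i X_{t-i} + eps_t, the
one-step-ahead conditional mean is
  E[X_{t+1} | X_t, ...] = c + sum_i phi_i X_{t+1-i}.
Substitute known values:
  E[X_{t+1} | ...] = (0.333) * (5) + (-0.261) * (1) + (0.256) * (0)
                   = 1.4040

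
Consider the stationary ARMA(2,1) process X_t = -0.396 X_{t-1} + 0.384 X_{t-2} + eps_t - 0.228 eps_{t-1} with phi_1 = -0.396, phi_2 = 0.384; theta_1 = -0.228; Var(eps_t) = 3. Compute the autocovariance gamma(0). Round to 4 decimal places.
\gamma(0) = 8.0673

Multiply the model equation by X_{t-k} and take expectations. With theta_0 = psi_0 = 1 and psi_j the MA(infinity) weights, this gives
  gamma(k) - sum_i phi_i gamma(k-i) = c_k,
  c_k = sigma^2 * sum_{j=k..q} theta_j psi_{j-k}   (c_k = 0 for k > q),
using gamma(-m) = gamma(m).
psi-weights needed (psi_j = theta_j + sum_i phi_i psi_{j-i}):
  psi_1 = theta_1 + phi_1 = -0.228 + (-0.396) = -0.624
Right-hand sides:
  c_0 = sigma^2 (1 + theta_1 psi_1) = 3 * (1 + (-0.228)(-0.624)) = 3 * 1.142272 = 3.426816
  c_1 = sigma^2 theta_1 = 3 * (-0.228) = -0.684
  c_2 = 0
Equations for k = 0, 1, 2 (AR order 2, c_2 = 0):
  (E0) gamma(0) = phi_1 gamma(1) + phi_2 gamma(2) + c_0
  (E1) gamma(1) = phi_1 gamma(0) + phi_2 gamma(1) + c_1
  (E2) gamma(2) = phi_1 gamma(1) + phi_2 gamma(0)
From (E1): gamma(1) = A gamma(0) + B with
  A = phi_1 / (1 - phi_2) = -0.396 / 0.616 = -0.642857,   B = c_1 / (1 - phi_2) = -0.684 / 0.616 = -1.11039.
Insert (E2) into (E0): gamma(0) (1 - phi_2^2) = phi_1 (1 + phi_2) gamma(1) + c_0.
  phi_1 (1 + phi_2) = (-0.396)(1.384) = -0.548064,   1 - phi_2^2 = 0.852544.
Replace gamma(1) by A gamma(0) + B and collect gamma(0):
  gamma(0) [0.852544 - (-0.548064)(-0.642857)] = (-0.548064)(-1.11039) + 3.426816
  gamma(0) * 0.500217 = 4.035381
  gamma(0) = 4.035381 / 0.500217 = 8.067258.
Therefore gamma(0) = 8.0673 (to 4 decimal places).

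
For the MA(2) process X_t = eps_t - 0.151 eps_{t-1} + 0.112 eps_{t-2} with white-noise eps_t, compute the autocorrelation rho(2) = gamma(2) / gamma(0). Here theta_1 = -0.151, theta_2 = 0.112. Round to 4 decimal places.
\rho(2) = 0.1082

For an MA(q) process with theta_0 = 1, the autocovariance is
  gamma(k) = sigma^2 * sum_{i=0..q-k} theta_i * theta_{i+k},
and rho(k) = gamma(k) / gamma(0). Sigma^2 cancels.
  numerator   = (1)*(0.112) = 0.112.
  denominator = (1)^2 + (-0.151)^2 + (0.112)^2 = 1.035345.
  rho(2) = 0.112 / 1.035345 = 0.1082.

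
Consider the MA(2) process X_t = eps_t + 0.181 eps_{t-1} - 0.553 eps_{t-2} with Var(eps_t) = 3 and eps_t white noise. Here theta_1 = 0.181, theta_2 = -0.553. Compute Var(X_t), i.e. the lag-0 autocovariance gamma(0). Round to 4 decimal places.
\gamma(0) = 4.0157

For an MA(q) process X_t = eps_t + sum_i theta_i eps_{t-i} with
Var(eps_t) = sigma^2, the variance is
  gamma(0) = sigma^2 * (1 + sum_i theta_i^2).
  sum_i theta_i^2 = (0.181)^2 + (-0.553)^2 = 0.032761 + 0.305809 = 0.33857.
  gamma(0) = 3 * (1 + 0.33857) = 3 * 1.33857 = 4.01571, which rounds to 4.0157.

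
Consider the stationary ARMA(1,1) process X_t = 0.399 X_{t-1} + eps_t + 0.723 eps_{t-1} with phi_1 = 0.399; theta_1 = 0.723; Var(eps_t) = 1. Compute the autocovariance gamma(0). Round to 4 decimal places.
\gamma(0) = 2.4972

Multiply the model equation by X_{t-k} and take expectations. With theta_0 = psi_0 = 1 and psi_j the MA(infinity) weights, this gives
  gamma(k) - sum_i phi_i gamma(k-i) = c_k,
  c_k = sigma^2 * sum_{j=k..q} theta_j psi_{j-k}   (c_k = 0 for k > q),
using gamma(-m) = gamma(m).
psi-weights needed (psi_j = theta_j + sum_i phi_i psi_{j-i}):
  psi_1 = theta_1 + phi_1 = 0.723 + (0.399) = 1.122
Right-hand sides:
  c_0 = sigma^2 (1 + theta_1 psi_1) = 1 * (1 + (0.723)(1.122)) = 1 * 1.811206 = 1.811206
  c_1 = sigma^2 theta_1 = 1 * (0.723) = 0.723
  c_2 = 0
Equations for k = 0 and k = 1 (AR order 1):
  gamma(0) = phi_1 gamma(1) + c_0
  gamma(1) = phi_1 gamma(0) + c_1
Substituting the second into the first: gamma(0) (1 - phi_1^2) = c_0 + phi_1 c_1, so
  gamma(0) = (c_0 + phi_1 c_1) / (1 - phi_1^2) = (1.811206 + (0.399)(0.723)) / (1 - (0.399)^2) = 2.099683 / 0.840799 = 2.497247.
Therefore gamma(0) = 2.4972 (to 4 decimal places).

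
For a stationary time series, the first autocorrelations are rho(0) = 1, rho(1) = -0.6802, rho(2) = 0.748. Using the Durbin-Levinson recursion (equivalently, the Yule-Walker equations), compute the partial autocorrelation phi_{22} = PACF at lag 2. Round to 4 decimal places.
\phi_{22} = 0.5310

The PACF at lag k is phi_{kk}, the last component of the solution
to the Yule-Walker system G_k phi = r_k where
  (G_k)_{ij} = rho(|i - j|), (r_k)_i = rho(i), i,j = 1..k.
Equivalently, Durbin-Levinson gives phi_{kk} iteratively:
  phi_{11} = rho(1)
  phi_{kk} = [rho(k) - sum_{j=1..k-1} phi_{k-1,j} rho(k-j)]
            / [1 - sum_{j=1..k-1} phi_{k-1,j} rho(j)],
  phi_{k,j} = phi_{k-1,j} - phi_{kk} phi_{k-1,k-j},  j = 1..k-1.
Step k = 1:
  phi_11 = rho(1) = -0.6802.
Step k = 2:
  phi_22 = [rho(2) - phi_11 rho(1)] / [1 - phi_11 rho(1)] = [0.748 - (-0.6802)(-0.6802)] / [1 - (-0.6802)(-0.6802)]
         = 0.28532796 / 0.53732796 = 0.531.
Therefore phi_{22} = 0.5310.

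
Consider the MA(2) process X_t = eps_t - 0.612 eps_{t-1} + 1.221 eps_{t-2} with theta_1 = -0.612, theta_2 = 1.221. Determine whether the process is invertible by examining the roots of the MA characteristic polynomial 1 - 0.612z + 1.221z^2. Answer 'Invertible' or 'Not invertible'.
\text{Not invertible}

The MA(q) characteristic polynomial is P(z) = 1 - 0.612z + 1.221z^2.
Invertibility requires all roots to lie outside the unit circle, i.e. |z| > 1 for every root.
Set 1 + (-0.612) z + (1.221) z^2 = 0, i.e. a z^2 + b z + c = 0 with a = 1.221, b = -0.612, c = 1.
Discriminant D = b^2 - 4ac = (-0.612)^2 - 4*(1.221)*1 = 0.374544 - (4.884) = -4.509456.
D < 0, so the roots are the complex-conjugate pair z = (-b +/- i sqrt(-D)) / (2a) = 0.2506 +/- 0.8696i.
For a conjugate pair |z|^2 = z * conj(z) = (product of roots) = c/a = 1/(1.221) = 0.819001, so |z| = sqrt(0.819001) = 0.905 for both roots.
Moduli of all roots: 0.9050, 0.9050.
All moduli strictly greater than 1? No.
Verdict: Not invertible.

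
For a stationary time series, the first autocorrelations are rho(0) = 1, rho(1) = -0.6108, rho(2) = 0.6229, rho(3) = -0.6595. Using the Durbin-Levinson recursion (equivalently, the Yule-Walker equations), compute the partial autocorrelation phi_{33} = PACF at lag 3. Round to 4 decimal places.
\phi_{33} = -0.3551

The PACF at lag k is phi_{kk}, the last component of the solution
to the Yule-Walker system G_k phi = r_k where
  (G_k)_{ij} = rho(|i - j|), (r_k)_i = rho(i), i,j = 1..k.
Equivalently, Durbin-Levinson gives phi_{kk} iteratively:
  phi_{11} = rho(1)
  phi_{kk} = [rho(k) - sum_{j=1..k-1} phi_{k-1,j} rho(k-j)]
            / [1 - sum_{j=1..k-1} phi_{k-1,j} rho(j)],
  phi_{k,j} = phi_{k-1,j} - phi_{kk} phi_{k-1,k-j},  j = 1..k-1.
Step k = 1:
  phi_11 = rho(1) = -0.6108.
Step k = 2:
  phi_22 = [rho(2) - phi_11 rho(1)] / [1 - phi_11 rho(1)] = [0.6229 - (-0.6108)(-0.6108)] / [1 - (-0.6108)(-0.6108)]
         = 0.24982336 / 0.62692336 = 0.398491.
  Update: phi_21 = phi_11 - phi_22 phi_11 = -0.6108 - (0.398491)(-0.6108) = -0.367402.
Step k = 3:
  phi_33 = [rho(3) - phi_21 rho(2) - phi_22 rho(1)] / [1 - phi_21 rho(1) - phi_22 rho(2)]
    numerator   = -0.6595 - (-0.367402)(0.6229) - (0.398491)(-0.6108) = -0.18724716
    denominator = 1 - (-0.367402)(-0.6108) - (0.398491)(0.6229) = 0.52737098
  phi_33 = -0.18724716 / 0.52737098 = -0.3551.
Therefore phi_{33} = -0.3551.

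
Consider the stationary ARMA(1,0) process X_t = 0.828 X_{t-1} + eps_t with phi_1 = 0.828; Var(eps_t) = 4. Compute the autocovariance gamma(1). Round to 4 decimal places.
\gamma(1) = 10.5338

Multiply the model equation by X_{t-k} and take expectations. With theta_0 = psi_0 = 1 and psi_j the MA(infinity) weights, this gives
  gamma(k) - sum_i phi_i gamma(k-i) = c_k,
  c_k = sigma^2 * sum_{j=k..q} theta_j psi_{j-k}   (c_k = 0 for k > q),
using gamma(-m) = gamma(m).
Pure AR (q = 0): c_0 = sigma^2 = 4, c_k = 0 for k >= 1.
Equations for k = 0 and k = 1 (AR order 1):
  gamma(0) = phi_1 gamma(1) + c_0
  gamma(1) = phi_1 gamma(0) + c_1
Substituting the second into the first: gamma(0) (1 - phi_1^2) = c_0 + phi_1 c_1, so
  gamma(0) = c_0 / (1 - phi_1^2) = 4 / (1 - (0.828)^2) = 4 / 0.314416 = 12.721999.
  gamma(1) = phi_1 gamma(0) = (0.828)(12.721999) = 10.533815.
Therefore gamma(1) = 10.5338 (to 4 decimal places).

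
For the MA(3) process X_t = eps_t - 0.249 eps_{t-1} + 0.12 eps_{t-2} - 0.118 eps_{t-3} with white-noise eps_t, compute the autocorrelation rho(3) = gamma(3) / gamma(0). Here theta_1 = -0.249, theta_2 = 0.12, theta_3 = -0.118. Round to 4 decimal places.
\rho(3) = -0.1082

For an MA(q) process with theta_0 = 1, the autocovariance is
  gamma(k) = sigma^2 * sum_{i=0..q-k} theta_i * theta_{i+k},
and rho(k) = gamma(k) / gamma(0). Sigma^2 cancels.
  numerator   = (1)*(-0.118) = -0.118.
  denominator = (1)^2 + (-0.249)^2 + (0.12)^2 + (-0.118)^2 = 1.090325.
  rho(3) = -0.118 / 1.090325 = -0.1082.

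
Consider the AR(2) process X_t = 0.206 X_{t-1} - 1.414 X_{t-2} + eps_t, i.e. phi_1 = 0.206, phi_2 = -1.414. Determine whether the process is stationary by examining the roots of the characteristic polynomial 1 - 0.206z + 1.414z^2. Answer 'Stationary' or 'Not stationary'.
\text{Not stationary}

The AR(p) characteristic polynomial is P(z) = 1 - 0.206z + 1.414z^2.
Stationarity requires all roots to lie outside the unit circle, i.e. |z| > 1 for every root.
Set 1 + (-0.206) z + (1.414) z^2 = 0, i.e. a z^2 + b z + c = 0 with a = 1.414, b = -0.206, c = 1.
Discriminant D = b^2 - 4ac = (-0.206)^2 - 4*(1.414)*1 = 0.042436 - (5.656) = -5.613564.
D < 0, so the roots are the complex-conjugate pair z = (-b +/- i sqrt(-D)) / (2a) = 0.0728 +/- 0.8378i.
For a conjugate pair |z|^2 = z * conj(z) = (product of roots) = c/a = 1/(1.414) = 0.707214, so |z| = sqrt(0.707214) = 0.841 for both roots.
Moduli of all roots: 0.8410, 0.8410.
All moduli strictly greater than 1? No.
Verdict: Not stationary.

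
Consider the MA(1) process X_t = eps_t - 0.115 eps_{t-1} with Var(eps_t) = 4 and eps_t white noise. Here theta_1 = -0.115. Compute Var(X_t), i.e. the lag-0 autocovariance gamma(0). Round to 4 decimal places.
\gamma(0) = 4.0529

For an MA(q) process X_t = eps_t + sum_i theta_i eps_{t-i} with
Var(eps_t) = sigma^2, the variance is
  gamma(0) = sigma^2 * (1 + sum_i theta_i^2).
  sum_i theta_i^2 = (-0.115)^2 = 0.013225.
  gamma(0) = 4 * (1 + 0.013225) = 4 * 1.013225 = 4.0529.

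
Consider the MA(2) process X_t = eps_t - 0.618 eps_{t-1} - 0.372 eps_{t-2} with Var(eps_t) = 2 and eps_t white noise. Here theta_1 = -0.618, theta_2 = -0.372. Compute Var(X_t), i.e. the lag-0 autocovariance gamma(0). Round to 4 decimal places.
\gamma(0) = 3.0406

For an MA(q) process X_t = eps_t + sum_i theta_i eps_{t-i} with
Var(eps_t) = sigma^2, the variance is
  gamma(0) = sigma^2 * (1 + sum_i theta_i^2).
  sum_i theta_i^2 = (-0.618)^2 + (-0.372)^2 = 0.381924 + 0.138384 = 0.520308.
  gamma(0) = 2 * (1 + 0.520308) = 2 * 1.520308 = 3.040616, which rounds to 3.0406.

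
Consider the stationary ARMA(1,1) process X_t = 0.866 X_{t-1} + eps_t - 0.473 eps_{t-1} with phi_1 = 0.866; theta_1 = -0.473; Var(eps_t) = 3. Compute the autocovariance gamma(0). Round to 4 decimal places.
\gamma(0) = 4.8531

Multiply the model equation by X_{t-k} and take expectations. With theta_0 = psi_0 = 1 and psi_j the MA(infinity) weights, this gives
  gamma(k) - sum_i phi_i gamma(k-i) = c_k,
  c_k = sigma^2 * sum_{j=k..q} theta_j psi_{j-k}   (c_k = 0 for k > q),
using gamma(-m) = gamma(m).
psi-weights needed (psi_j = theta_j + sum_i phi_i psi_{j-i}):
  psi_1 = theta_1 + phi_1 = -0.473 + (0.866) = 0.393
Right-hand sides:
  c_0 = sigma^2 (1 + theta_1 psi_1) = 3 * (1 + (-0.473)(0.393)) = 3 * 0.814111 = 2.442333
  c_1 = sigma^2 theta_1 = 3 * (-0.473) = -1.419
  c_2 = 0
Equations for k = 0 and k = 1 (AR order 1):
  gamma(0) = phi_1 gamma(1) + c_0
  gamma(1) = phi_1 gamma(0) + c_1
Substituting the second into the first: gamma(0) (1 - phi_1^2) = c_0 + phi_1 c_1, so
  gamma(0) = (c_0 + phi_1 c_1) / (1 - phi_1^2) = (2.442333 + (0.866)(-1.419)) / (1 - (0.866)^2) = 1.213479 / 0.250044 = 4.853062.
Therefore gamma(0) = 4.8531 (to 4 decimal places).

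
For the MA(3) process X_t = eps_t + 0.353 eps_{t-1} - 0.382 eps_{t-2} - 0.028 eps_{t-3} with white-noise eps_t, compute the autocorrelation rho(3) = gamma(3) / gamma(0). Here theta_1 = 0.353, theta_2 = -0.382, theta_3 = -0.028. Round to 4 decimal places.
\rho(3) = -0.0220

For an MA(q) process with theta_0 = 1, the autocovariance is
  gamma(k) = sigma^2 * sum_{i=0..q-k} theta_i * theta_{i+k},
and rho(k) = gamma(k) / gamma(0). Sigma^2 cancels.
  numerator   = (1)*(-0.028) = -0.028.
  denominator = (1)^2 + (0.353)^2 + (-0.382)^2 + (-0.028)^2 = 1.271317.
  rho(3) = -0.028 / 1.271317 = -0.0220.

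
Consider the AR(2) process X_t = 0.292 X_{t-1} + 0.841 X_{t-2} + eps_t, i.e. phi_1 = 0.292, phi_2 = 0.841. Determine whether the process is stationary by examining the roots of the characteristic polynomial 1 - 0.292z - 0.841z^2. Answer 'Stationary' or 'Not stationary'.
\text{Not stationary}

The AR(p) characteristic polynomial is P(z) = 1 - 0.292z - 0.841z^2.
Stationarity requires all roots to lie outside the unit circle, i.e. |z| > 1 for every root.
Set 1 + (-0.292) z + (-0.841) z^2 = 0, i.e. a z^2 + b z + c = 0 with a = -0.841, b = -0.292, c = 1.
Discriminant D = b^2 - 4ac = (-0.292)^2 - 4*(-0.841)*1 = 0.085264 - (-3.364) = 3.449264.
D >= 0, so the roots are real: z = (-b +/- sqrt(D)) / (2a) = (0.292 +/- 1.857219) / (-1.682).
  z_1 = (0.292 + 1.857219) / (-1.682) = -1.2778,   |z_1| = 1.2778.
  z_2 = (0.292 - 1.857219) / (-1.682) = 0.9306,   |z_2| = 0.9306.
Moduli of all roots: 1.2778, 0.9306.
All moduli strictly greater than 1? No.
Verdict: Not stationary.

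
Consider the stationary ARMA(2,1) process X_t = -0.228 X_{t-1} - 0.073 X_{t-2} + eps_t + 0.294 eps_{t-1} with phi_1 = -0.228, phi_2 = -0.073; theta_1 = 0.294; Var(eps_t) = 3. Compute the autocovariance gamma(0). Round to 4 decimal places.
\gamma(0) = 3.0371

Multiply the model equation by X_{t-k} and take expectations. With theta_0 = psi_0 = 1 and psi_j the MA(infinity) weights, this gives
  gamma(k) - sum_i phi_i gamma(k-i) = c_k,
  c_k = sigma^2 * sum_{j=k..q} theta_j psi_{j-k}   (c_k = 0 for k > q),
using gamma(-m) = gamma(m).
psi-weights needed (psi_j = theta_j + sum_i phi_i psi_{j-i}):
  psi_1 = theta_1 + phi_1 = 0.294 + (-0.228) = 0.066
Right-hand sides:
  c_0 = sigma^2 (1 + theta_1 psi_1) = 3 * (1 + (0.294)(0.066)) = 3 * 1.019404 = 3.058212
  c_1 = sigma^2 theta_1 = 3 * (0.294) = 0.882
  c_2 = 0
Equations for k = 0, 1, 2 (AR order 2, c_2 = 0):
  (E0) gamma(0) = phi_1 gamma(1) + phi_2 gamma(2) + c_0
  (E1) gamma(1) = phi_1 gamma(0) + phi_2 gamma(1) + c_1
  (E2) gamma(2) = phi_1 gamma(1) + phi_2 gamma(0)
From (E1): gamma(1) = A gamma(0) + B with
  A = phi_1 / (1 - phi_2) = -0.228 / 1.073 = -0.212488,   B = c_1 / (1 - phi_2) = 0.882 / 1.073 = 0.821994.
Insert (E2) into (E0): gamma(0) (1 - phi_2^2) = phi_1 (1 + phi_2) gamma(1) + c_0.
  phi_1 (1 + phi_2) = (-0.228)(0.927) = -0.211356,   1 - phi_2^2 = 0.994671.
Replace gamma(1) by A gamma(0) + B and collect gamma(0):
  gamma(0) [0.994671 - (-0.211356)(-0.212488)] = (-0.211356)(0.821994) + 3.058212
  gamma(0) * 0.94976 = 2.884479
  gamma(0) = 2.884479 / 0.94976 = 3.037059.
Therefore gamma(0) = 3.0371 (to 4 decimal places).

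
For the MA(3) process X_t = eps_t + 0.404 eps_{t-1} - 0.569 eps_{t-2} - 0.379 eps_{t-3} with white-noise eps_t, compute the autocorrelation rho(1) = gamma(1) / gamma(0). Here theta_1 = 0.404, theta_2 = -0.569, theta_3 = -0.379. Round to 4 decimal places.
\rho(1) = 0.2390

For an MA(q) process with theta_0 = 1, the autocovariance is
  gamma(k) = sigma^2 * sum_{i=0..q-k} theta_i * theta_{i+k},
and rho(k) = gamma(k) / gamma(0). Sigma^2 cancels.
  numerator   = (1)*(0.404) + (0.404)*(-0.569) + (-0.569)*(-0.379) = 0.389775.
  denominator = (1)^2 + (0.404)^2 + (-0.569)^2 + (-0.379)^2 = 1.630618.
  rho(1) = 0.389775 / 1.630618 = 0.2390.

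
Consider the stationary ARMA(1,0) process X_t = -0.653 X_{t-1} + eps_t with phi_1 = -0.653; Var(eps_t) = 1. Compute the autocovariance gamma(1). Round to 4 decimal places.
\gamma(1) = -1.1384

Multiply the model equation by X_{t-k} and take expectations. With theta_0 = psi_0 = 1 and psi_j the MA(infinity) weights, this gives
  gamma(k) - sum_i phi_i gamma(k-i) = c_k,
  c_k = sigma^2 * sum_{j=k..q} theta_j psi_{j-k}   (c_k = 0 for k > q),
using gamma(-m) = gamma(m).
Pure AR (q = 0): c_0 = sigma^2 = 1, c_k = 0 for k >= 1.
Equations for k = 0 and k = 1 (AR order 1):
  gamma(0) = phi_1 gamma(1) + c_0
  gamma(1) = phi_1 gamma(0) + c_1
Substituting the second into the first: gamma(0) (1 - phi_1^2) = c_0 + phi_1 c_1, so
  gamma(0) = c_0 / (1 - phi_1^2) = 1 / (1 - (-0.653)^2) = 1 / 0.573591 = 1.743403.
  gamma(1) = phi_1 gamma(0) = (-0.653)(1.743403) = -1.138442.
Therefore gamma(1) = -1.1384 (to 4 decimal places).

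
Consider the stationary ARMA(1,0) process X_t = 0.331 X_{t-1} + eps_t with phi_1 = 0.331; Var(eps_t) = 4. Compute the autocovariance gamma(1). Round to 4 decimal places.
\gamma(1) = 1.4869

Multiply the model equation by X_{t-k} and take expectations. With theta_0 = psi_0 = 1 and psi_j the MA(infinity) weights, this gives
  gamma(k) - sum_i phi_i gamma(k-i) = c_k,
  c_k = sigma^2 * sum_{j=k..q} theta_j psi_{j-k}   (c_k = 0 for k > q),
using gamma(-m) = gamma(m).
Pure AR (q = 0): c_0 = sigma^2 = 4, c_k = 0 for k >= 1.
Equations for k = 0 and k = 1 (AR order 1):
  gamma(0) = phi_1 gamma(1) + c_0
  gamma(1) = phi_1 gamma(0) + c_1
Substituting the second into the first: gamma(0) (1 - phi_1^2) = c_0 + phi_1 c_1, so
  gamma(0) = c_0 / (1 - phi_1^2) = 4 / (1 - (0.331)^2) = 4 / 0.890439 = 4.492166.
  gamma(1) = phi_1 gamma(0) = (0.331)(4.492166) = 1.486907.
Therefore gamma(1) = 1.4869 (to 4 decimal places).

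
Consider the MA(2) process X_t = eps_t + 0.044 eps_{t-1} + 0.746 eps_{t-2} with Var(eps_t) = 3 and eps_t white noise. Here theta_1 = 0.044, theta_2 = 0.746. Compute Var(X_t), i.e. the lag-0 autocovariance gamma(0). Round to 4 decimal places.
\gamma(0) = 4.6754

For an MA(q) process X_t = eps_t + sum_i theta_i eps_{t-i} with
Var(eps_t) = sigma^2, the variance is
  gamma(0) = sigma^2 * (1 + sum_i theta_i^2).
  sum_i theta_i^2 = (0.044)^2 + (0.746)^2 = 0.001936 + 0.556516 = 0.558452.
  gamma(0) = 3 * (1 + 0.558452) = 3 * 1.558452 = 4.675356, which rounds to 4.6754.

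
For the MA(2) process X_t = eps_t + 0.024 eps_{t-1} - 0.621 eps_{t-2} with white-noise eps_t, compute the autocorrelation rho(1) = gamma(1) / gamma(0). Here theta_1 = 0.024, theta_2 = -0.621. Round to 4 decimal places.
\rho(1) = 0.0066

For an MA(q) process with theta_0 = 1, the autocovariance is
  gamma(k) = sigma^2 * sum_{i=0..q-k} theta_i * theta_{i+k},
and rho(k) = gamma(k) / gamma(0). Sigma^2 cancels.
  numerator   = (1)*(0.024) + (0.024)*(-0.621) = 0.009096.
  denominator = (1)^2 + (0.024)^2 + (-0.621)^2 = 1.386217.
  rho(1) = 0.009096 / 1.386217 = 0.0066.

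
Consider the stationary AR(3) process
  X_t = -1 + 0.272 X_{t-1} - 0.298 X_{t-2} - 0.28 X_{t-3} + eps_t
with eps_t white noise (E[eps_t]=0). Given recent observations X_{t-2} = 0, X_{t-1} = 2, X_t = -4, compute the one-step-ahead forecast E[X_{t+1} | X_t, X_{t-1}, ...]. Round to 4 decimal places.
E[X_{t+1} \mid \mathcal F_t] = -2.6840

For an AR(p) model X_t = c + sum_i phi_i X_{t-i} + eps_t, the
one-step-ahead conditional mean is
  E[X_{t+1} | X_t, ...] = c + sum_i phi_i X_{t+1-i}.
Substitute known values:
  E[X_{t+1} | ...] = -1 + (0.272) * (-4) + (-0.298) * (2) + (-0.28) * (0)
                   = -2.6840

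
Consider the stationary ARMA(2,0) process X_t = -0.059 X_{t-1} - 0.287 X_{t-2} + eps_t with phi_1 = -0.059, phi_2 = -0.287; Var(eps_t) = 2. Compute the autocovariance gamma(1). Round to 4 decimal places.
\gamma(1) = -0.1001

Multiply the model equation by X_{t-k} and take expectations. With theta_0 = psi_0 = 1 and psi_j the MA(infinity) weights, this gives
  gamma(k) - sum_i phi_i gamma(k-i) = c_k,
  c_k = sigma^2 * sum_{j=k..q} theta_j psi_{j-k}   (c_k = 0 for k > q),
using gamma(-m) = gamma(m).
Pure AR (q = 0): c_0 = sigma^2 = 2, c_k = 0 for k >= 1.
Equations for k = 0, 1, 2 (AR order 2, c_2 = 0):
  (E0) gamma(0) = phi_1 gamma(1) + phi_2 gamma(2) + c_0
  (E1) gamma(1) = phi_1 gamma(0) + phi_2 gamma(1) + c_1
  (E2) gamma(2) = phi_1 gamma(1) + phi_2 gamma(0)
From (E1): gamma(1) = A gamma(0) + B with
  A = phi_1 / (1 - phi_2) = -0.059 / 1.287 = -0.045843,   B = c_1 / (1 - phi_2) = 0 / 1.287 = 0.
Insert (E2) into (E0): gamma(0) (1 - phi_2^2) = phi_1 (1 + phi_2) gamma(1) + c_0.
  phi_1 (1 + phi_2) = (-0.059)(0.713) = -0.042067,   1 - phi_2^2 = 0.917631.
Replace gamma(1) by A gamma(0) + B and collect gamma(0):
  gamma(0) [0.917631 - (-0.042067)(-0.045843)] = c_0 = 2
  gamma(0) * 0.915703 = 2
  gamma(0) = 2 / 0.915703 = 2.184115.
  gamma(1) = A gamma(0) = (-0.045843)(2.184115) = -0.100127.
Therefore gamma(1) = -0.1001 (to 4 decimal places).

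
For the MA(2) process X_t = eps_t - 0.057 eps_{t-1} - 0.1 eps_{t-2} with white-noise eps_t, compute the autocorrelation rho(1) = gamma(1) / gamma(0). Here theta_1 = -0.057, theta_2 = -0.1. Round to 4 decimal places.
\rho(1) = -0.0506

For an MA(q) process with theta_0 = 1, the autocovariance is
  gamma(k) = sigma^2 * sum_{i=0..q-k} theta_i * theta_{i+k},
and rho(k) = gamma(k) / gamma(0). Sigma^2 cancels.
  numerator   = (1)*(-0.057) + (-0.057)*(-0.1) = -0.0513.
  denominator = (1)^2 + (-0.057)^2 + (-0.1)^2 = 1.013249.
  rho(1) = -0.0513 / 1.013249 = -0.0506.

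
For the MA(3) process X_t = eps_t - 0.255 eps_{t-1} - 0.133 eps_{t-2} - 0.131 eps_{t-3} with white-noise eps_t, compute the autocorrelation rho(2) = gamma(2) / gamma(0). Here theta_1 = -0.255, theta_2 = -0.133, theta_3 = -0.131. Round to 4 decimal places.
\rho(2) = -0.0906

For an MA(q) process with theta_0 = 1, the autocovariance is
  gamma(k) = sigma^2 * sum_{i=0..q-k} theta_i * theta_{i+k},
and rho(k) = gamma(k) / gamma(0). Sigma^2 cancels.
  numerator   = (1)*(-0.133) + (-0.255)*(-0.131) = -0.099595.
  denominator = (1)^2 + (-0.255)^2 + (-0.133)^2 + (-0.131)^2 = 1.099875.
  rho(2) = -0.099595 / 1.099875 = -0.0906.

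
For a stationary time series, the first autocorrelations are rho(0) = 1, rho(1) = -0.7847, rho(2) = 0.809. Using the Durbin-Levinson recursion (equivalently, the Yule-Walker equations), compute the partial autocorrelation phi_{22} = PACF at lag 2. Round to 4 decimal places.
\phi_{22} = 0.5029

The PACF at lag k is phi_{kk}, the last component of the solution
to the Yule-Walker system G_k phi = r_k where
  (G_k)_{ij} = rho(|i - j|), (r_k)_i = rho(i), i,j = 1..k.
Equivalently, Durbin-Levinson gives phi_{kk} iteratively:
  phi_{11} = rho(1)
  phi_{kk} = [rho(k) - sum_{j=1..k-1} phi_{k-1,j} rho(k-j)]
            / [1 - sum_{j=1..k-1} phi_{k-1,j} rho(j)],
  phi_{k,j} = phi_{k-1,j} - phi_{kk} phi_{k-1,k-j},  j = 1..k-1.
Step k = 1:
  phi_11 = rho(1) = -0.7847.
Step k = 2:
  phi_22 = [rho(2) - phi_11 rho(1)] / [1 - phi_11 rho(1)] = [0.809 - (-0.7847)(-0.7847)] / [1 - (-0.7847)(-0.7847)]
         = 0.19324591 / 0.38424591 = 0.5029.
Therefore phi_{22} = 0.5029.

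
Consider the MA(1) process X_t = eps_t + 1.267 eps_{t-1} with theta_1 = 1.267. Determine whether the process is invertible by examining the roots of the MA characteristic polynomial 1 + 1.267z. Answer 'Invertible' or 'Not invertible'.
\text{Not invertible}

The MA(q) characteristic polynomial is P(z) = 1 + 1.267z.
Invertibility requires all roots to lie outside the unit circle, i.e. |z| > 1 for every root.
This is linear in z: 1 + (1.267) z = 0  =>  z = -1/(1.267) = -0.789266,  |z| = 0.789266.
Moduli of all roots: 0.7893.
All moduli strictly greater than 1? No.
Verdict: Not invertible.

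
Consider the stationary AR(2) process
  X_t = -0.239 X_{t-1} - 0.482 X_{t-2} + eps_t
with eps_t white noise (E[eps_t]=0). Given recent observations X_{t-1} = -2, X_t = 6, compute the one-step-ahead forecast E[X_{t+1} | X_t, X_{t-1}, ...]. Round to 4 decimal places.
E[X_{t+1} \mid \mathcal F_t] = -0.4700

For an AR(p) model X_t = c + sum_i phi_i X_{t-i} + eps_t, the
one-step-ahead conditional mean is
  E[X_{t+1} | X_t, ...] = c + sum_i phi_i X_{t+1-i}.
Substitute known values:
  E[X_{t+1} | ...] = (-0.239) * (6) + (-0.482) * (-2)
                   = -0.4700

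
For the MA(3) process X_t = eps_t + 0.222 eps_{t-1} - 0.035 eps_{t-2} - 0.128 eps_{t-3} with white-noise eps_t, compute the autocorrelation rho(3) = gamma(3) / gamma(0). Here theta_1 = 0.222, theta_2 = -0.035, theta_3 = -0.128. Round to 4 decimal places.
\rho(3) = -0.1200

For an MA(q) process with theta_0 = 1, the autocovariance is
  gamma(k) = sigma^2 * sum_{i=0..q-k} theta_i * theta_{i+k},
and rho(k) = gamma(k) / gamma(0). Sigma^2 cancels.
  numerator   = (1)*(-0.128) = -0.128.
  denominator = (1)^2 + (0.222)^2 + (-0.035)^2 + (-0.128)^2 = 1.066893.
  rho(3) = -0.128 / 1.066893 = -0.1200.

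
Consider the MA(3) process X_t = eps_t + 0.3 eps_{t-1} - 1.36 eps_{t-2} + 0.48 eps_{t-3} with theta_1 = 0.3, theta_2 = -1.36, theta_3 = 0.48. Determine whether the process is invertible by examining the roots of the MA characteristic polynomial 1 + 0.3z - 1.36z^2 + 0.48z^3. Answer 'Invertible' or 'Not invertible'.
\text{Not invertible}

The MA(q) characteristic polynomial is P(z) = 1 + 0.3z - 1.36z^2 + 0.48z^3.
Invertibility requires all roots to lie outside the unit circle, i.e. |z| > 1 for every root.
Degree 3: look for a simple real root z0 first, then factor out (1 - z/z0) and solve the remaining quadratic.
Testing z0 = 2: P(2) = 1 + (0.3)(2) + (-1.36)(2)^2 + (0.48)(2)^3
  = 1 + (0.6) + (-5.44) + (3.84) = 0.  So z_0 = 2 is a root, |z_0| = 2.
Divide out the factor (1 - 0.5 z) = (1 - z/z0) (since 1/z0 = 0.5):
  P(z) = (1 - 0.5 z)(1 + (0.8) z + (-0.96) z^2)
  [check: z-coef 0.8 - (0.5) = 0.3; z^2-coef -0.96 - (0.5)(0.8) = -1.36; z^3-coef -(0.5)(-0.96) = 0.48.]
Remaining roots from the quadratic factor 1 + (0.8) z + (-0.96) z^2:
  Set 1 + (0.8) z + (-0.96) z^2 = 0, i.e. a z^2 + b z + c = 0 with a = -0.96, b = 0.8, c = 1.
  Discriminant D = b^2 - 4ac = (0.8)^2 - 4*(-0.96)*1 = 0.64 - (-3.84) = 4.48.
  D >= 0, so the roots are real: z = (-b +/- sqrt(D)) / (2a) = (-0.8 +/- 2.116601) / (-1.92).
    z_1 = (-0.8 + 2.116601) / (-1.92) = -0.6857,   |z_1| = 0.6857.
    z_2 = (-0.8 - 2.116601) / (-1.92) = 1.5191,   |z_2| = 1.5191.
Moduli of all roots: 2.0000, 0.6857, 1.5191.
All moduli strictly greater than 1? No.
Verdict: Not invertible.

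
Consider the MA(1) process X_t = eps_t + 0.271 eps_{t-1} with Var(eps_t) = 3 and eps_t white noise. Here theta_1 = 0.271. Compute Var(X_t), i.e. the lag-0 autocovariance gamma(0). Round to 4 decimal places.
\gamma(0) = 3.2203

For an MA(q) process X_t = eps_t + sum_i theta_i eps_{t-i} with
Var(eps_t) = sigma^2, the variance is
  gamma(0) = sigma^2 * (1 + sum_i theta_i^2).
  sum_i theta_i^2 = (0.271)^2 = 0.073441.
  gamma(0) = 3 * (1 + 0.073441) = 3 * 1.073441 = 3.220323, which rounds to 3.2203.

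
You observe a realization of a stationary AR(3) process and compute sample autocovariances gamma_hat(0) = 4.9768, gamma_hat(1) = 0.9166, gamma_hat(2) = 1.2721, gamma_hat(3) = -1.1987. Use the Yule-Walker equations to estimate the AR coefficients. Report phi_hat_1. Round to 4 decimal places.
\hat\phi_{1} = 0.2220

The Yule-Walker equations for an AR(p) process read, in matrix form,
  Gamma_p phi = r_p,   with   (Gamma_p)_{ij} = gamma(|i - j|),
                       (r_p)_i = gamma(i),   i,j = 1..p.
Substitute the sample gammas (Toeplitz matrix and right-hand side of size 3):
  Gamma_p = [[4.9768, 0.9166, 1.2721], [0.9166, 4.9768, 0.9166], [1.2721, 0.9166, 4.9768]]
  r_p     = [0.9166, 1.2721, -1.1987]
Written out (R1..R3):
  (R1) 4.9768 phi_1 + 0.9166 phi_2 + 1.2721 phi_3 = 0.9166
  (R2) 0.9166 phi_1 + 4.9768 phi_2 + 0.9166 phi_3 = 1.2721
  (R3) 1.2721 phi_1 + 0.9166 phi_2 + 4.9768 phi_3 = -1.1987
Gaussian elimination:
  R2 <- R2 - (0.9166/4.9768) R1 = R2 - (0.184175) R1:  4.807986 phi_2 + 0.682312 phi_3 = 1.103286
  R3 <- R3 - (1.2721/4.9768) R1 = R3 - (0.255606) R1:  0.682312 phi_2 + 4.651644 phi_3 = -1.432988
  R3 <- R3 - (0.682312/4.807986) R2 = R3 - (0.141912) R2:  4.554815 phi_3 = -1.589558
Back-substitution:
  phi_hat_3 = -1.589558 / 4.554815 = -0.348984
  phi_hat_2 = (1.103286 - (0.682312)(-0.348984)) / 4.807986 = 0.278994
  phi_hat_1 = (0.9166 - (0.9166)(0.278994) - (1.2721)(-0.348984)) / 4.9768 = 0.221993
So phi_hat = [0.2220, 0.2790, -0.3490].
Therefore phi_hat_1 = 0.2220.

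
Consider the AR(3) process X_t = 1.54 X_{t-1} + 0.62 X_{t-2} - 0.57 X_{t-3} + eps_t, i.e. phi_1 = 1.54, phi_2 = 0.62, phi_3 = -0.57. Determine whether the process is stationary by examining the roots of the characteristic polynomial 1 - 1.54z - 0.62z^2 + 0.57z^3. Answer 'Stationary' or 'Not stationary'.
\text{Not stationary}

The AR(p) characteristic polynomial is P(z) = 1 - 1.54z - 0.62z^2 + 0.57z^3.
Stationarity requires all roots to lie outside the unit circle, i.e. |z| > 1 for every root.
Degree 3: look for a simple real root z0 first, then factor out (1 - z/z0) and solve the remaining quadratic.
Testing z0 = 2: P(2) = 1 + (-1.54)(2) + (-0.62)(2)^2 + (0.57)(2)^3
  = 1 + (-3.08) + (-2.48) + (4.56) = 0.  So z_0 = 2 is a root, |z_0| = 2.
Divide out the factor (1 - 0.5 z) = (1 - z/z0) (since 1/z0 = 0.5):
  P(z) = (1 - 0.5 z)(1 + (-1.04) z + (-1.14) z^2)
  [check: z-coef -1.04 - (0.5) = -1.54; z^2-coef -1.14 - (0.5)(-1.04) = -0.62; z^3-coef -(0.5)(-1.14) = 0.57.]
Remaining roots from the quadratic factor 1 + (-1.04) z + (-1.14) z^2:
  Set 1 + (-1.04) z + (-1.14) z^2 = 0, i.e. a z^2 + b z + c = 0 with a = -1.14, b = -1.04, c = 1.
  Discriminant D = b^2 - 4ac = (-1.04)^2 - 4*(-1.14)*1 = 1.0816 - (-4.56) = 5.6416.
  D >= 0, so the roots are real: z = (-b +/- sqrt(D)) / (2a) = (1.04 +/- 2.375205) / (-2.28).
    z_1 = (1.04 + 2.375205) / (-2.28) = -1.4979,   |z_1| = 1.4979.
    z_2 = (1.04 - 2.375205) / (-2.28) = 0.5856,   |z_2| = 0.5856.
Moduli of all roots: 2.0000, 1.4979, 0.5856.
All moduli strictly greater than 1? No.
Verdict: Not stationary.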